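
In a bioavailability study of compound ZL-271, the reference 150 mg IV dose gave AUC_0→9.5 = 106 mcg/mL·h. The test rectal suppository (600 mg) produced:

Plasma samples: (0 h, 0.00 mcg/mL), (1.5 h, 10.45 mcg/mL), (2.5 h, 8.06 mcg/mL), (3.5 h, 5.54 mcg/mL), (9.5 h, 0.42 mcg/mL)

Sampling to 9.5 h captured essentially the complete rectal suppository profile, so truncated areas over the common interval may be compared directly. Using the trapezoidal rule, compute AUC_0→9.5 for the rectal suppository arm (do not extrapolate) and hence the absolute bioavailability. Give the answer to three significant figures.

Trapezoidal AUC_0→9.5 (rectal suppository):
  [0→1.5]: (0.00+10.45)/2 × 1.5 = 7.8375
  [1.5→2.5]: (10.45+8.06)/2 × 1 = 9.255
  [2.5→3.5]: (8.06+5.54)/2 × 1 = 6.8
  [3.5→9.5]: (5.54+0.42)/2 × 6 = 17.88
  Sum = 41.7725 mcg/mL·h
F = (AUC_ev/D_ev)/(AUC_iv/D_iv) = (41.7725/600)/(106/150) = 0.0696208/0.706667 = 0.0985

F = 0.0985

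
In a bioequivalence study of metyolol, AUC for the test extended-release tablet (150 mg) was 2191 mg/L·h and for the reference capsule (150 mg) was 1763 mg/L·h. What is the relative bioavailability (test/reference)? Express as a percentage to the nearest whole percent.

F_rel = 124%

F_rel = (AUC_test/D_test) / (AUC_ref/D_ref)
      = (2191/150) / (1763/150)
      = 14.6067 / 11.7533 = 1.2428 = 124.28%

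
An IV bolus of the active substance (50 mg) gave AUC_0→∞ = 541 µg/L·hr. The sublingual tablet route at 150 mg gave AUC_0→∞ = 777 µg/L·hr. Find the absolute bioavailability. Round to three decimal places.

F = (AUC_ev / D_ev) / (AUC_iv / D_iv)
  = (777/150) / (541/50)
  = 5.18 / 10.82 = 0.4787

F = 0.479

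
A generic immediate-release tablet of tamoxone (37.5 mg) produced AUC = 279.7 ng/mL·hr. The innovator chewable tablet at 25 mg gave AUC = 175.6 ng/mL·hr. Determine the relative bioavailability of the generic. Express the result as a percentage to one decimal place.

F_rel = 106.2%

F_rel = (AUC_test/D_test) / (AUC_ref/D_ref)
      = (279.7/37.5) / (175.6/25)
      = 7.45867 / 7.024 = 1.0619 = 106.19%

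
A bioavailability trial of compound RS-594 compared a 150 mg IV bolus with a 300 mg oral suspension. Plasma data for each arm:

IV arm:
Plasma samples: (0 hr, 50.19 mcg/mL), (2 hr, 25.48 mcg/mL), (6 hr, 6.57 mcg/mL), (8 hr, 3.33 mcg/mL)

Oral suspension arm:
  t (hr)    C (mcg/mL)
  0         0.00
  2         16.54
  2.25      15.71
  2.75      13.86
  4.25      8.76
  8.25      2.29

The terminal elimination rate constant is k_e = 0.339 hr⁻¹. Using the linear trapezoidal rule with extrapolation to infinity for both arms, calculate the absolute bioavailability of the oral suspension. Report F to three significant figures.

F = 0.231

Trapezoidal AUC_0→8 (IV):
  [0→2]: (50.19+25.48)/2 × 2 = 75.67
  [2→6]: (25.48+6.57)/2 × 4 = 64.1
  [6→8]: (6.57+3.33)/2 × 2 = 9.9
  Sum = 149.67 mcg/mL·hr
IV tail: 3.33/0.339 = 9.823; AUC_iv,0→∞ = 149.67 + 9.823 = 159.493 mcg/mL·hr
Trapezoidal AUC_0→8.25 (oral suspension):
  [0→2]: (0.00+16.54)/2 × 2 = 16.54
  [2→2.25]: (16.54+15.71)/2 × 0.25 = 4.03125
  [2.25→2.75]: (15.71+13.86)/2 × 0.5 = 7.3925
  [2.75→4.25]: (13.86+8.76)/2 × 1.5 = 16.965
  [4.25→8.25]: (8.76+2.29)/2 × 4 = 22.1
  Sum = 67.02875 mcg/mL·hr
oral suspension tail: 2.29/0.339 = 6.755; AUC_ev,0→∞ = 67.02875 + 6.755 = 73.78375 mcg/mL·hr
F = (AUC_ev/D_ev)/(AUC_iv/D_iv) = (73.78375/300)/(159.493/150) = 0.245946/1.06329 = 0.2313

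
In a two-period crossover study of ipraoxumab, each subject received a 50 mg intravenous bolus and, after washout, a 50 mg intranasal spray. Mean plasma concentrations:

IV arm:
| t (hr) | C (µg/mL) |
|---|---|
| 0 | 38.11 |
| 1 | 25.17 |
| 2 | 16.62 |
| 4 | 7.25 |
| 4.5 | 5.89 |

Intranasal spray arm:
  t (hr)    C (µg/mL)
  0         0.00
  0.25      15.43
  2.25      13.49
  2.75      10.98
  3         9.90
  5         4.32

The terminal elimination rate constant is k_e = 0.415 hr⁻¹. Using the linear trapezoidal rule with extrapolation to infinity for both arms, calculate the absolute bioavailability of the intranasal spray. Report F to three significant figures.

Trapezoidal AUC_0→4.5 (IV):
  [0→1]: (38.11+25.17)/2 × 1 = 31.64
  [1→2]: (25.17+16.62)/2 × 1 = 20.895
  [2→4]: (16.62+7.25)/2 × 2 = 23.87
  [4→4.5]: (7.25+5.89)/2 × 0.5 = 3.285
  Sum = 79.69 µg/mL·hr
IV tail: 5.89/0.415 = 14.193; AUC_iv,0→∞ = 79.69 + 14.193 = 93.883 µg/mL·hr
Trapezoidal AUC_0→5 (intranasal spray):
  [0→0.25]: (0.00+15.43)/2 × 0.25 = 1.92875
  [0.25→2.25]: (15.43+13.49)/2 × 2 = 28.92
  [2.25→2.75]: (13.49+10.98)/2 × 0.5 = 6.1175
  [2.75→3]: (10.98+9.90)/2 × 0.25 = 2.61
  [3→5]: (9.90+4.32)/2 × 2 = 14.22
  Sum = 53.79625 µg/mL·hr
intranasal spray tail: 4.32/0.415 = 10.410; AUC_ev,0→∞ = 53.79625 + 10.410 = 64.20625 µg/mL·hr
F = (AUC_ev/D_ev)/(AUC_iv/D_iv) = (64.20625/50)/(93.883/50) = 1.284125/1.87766 = 0.6839

F = 0.684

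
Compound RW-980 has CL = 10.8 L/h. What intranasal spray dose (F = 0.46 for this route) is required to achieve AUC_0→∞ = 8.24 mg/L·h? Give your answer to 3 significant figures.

Dose = 193 mg

Dose = CL × AUC_0→∞ / F
     = 10.8 × 8.24 / 0.46 = 193.461 mg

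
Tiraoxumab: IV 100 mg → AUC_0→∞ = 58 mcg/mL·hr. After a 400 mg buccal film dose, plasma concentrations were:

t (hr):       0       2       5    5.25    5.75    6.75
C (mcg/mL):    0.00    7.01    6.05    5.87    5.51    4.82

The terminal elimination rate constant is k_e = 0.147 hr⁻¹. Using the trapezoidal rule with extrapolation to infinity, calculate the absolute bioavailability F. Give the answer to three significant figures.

F = 0.297

Trapezoidal AUC_0→6.75 (buccal film):
  [0→2]: (0.00+7.01)/2 × 2 = 7.01
  [2→5]: (7.01+6.05)/2 × 3 = 19.59
  [5→5.25]: (6.05+5.87)/2 × 0.25 = 1.49
  [5.25→5.75]: (5.87+5.51)/2 × 0.5 = 2.845
  [5.75→6.75]: (5.51+4.82)/2 × 1 = 5.165
  Sum = 36.1 mcg/mL·hr
Tail: C_last/k_e = 4.82/0.147 = 32.789
AUC_0→∞ (buccal film) = 36.1 + 32.789 = 68.889 mcg/mL·hr
F = (AUC_ev/D_ev)/(AUC_iv/D_iv) = (68.889/400)/(58/100) = 0.1722225/0.58 = 0.2969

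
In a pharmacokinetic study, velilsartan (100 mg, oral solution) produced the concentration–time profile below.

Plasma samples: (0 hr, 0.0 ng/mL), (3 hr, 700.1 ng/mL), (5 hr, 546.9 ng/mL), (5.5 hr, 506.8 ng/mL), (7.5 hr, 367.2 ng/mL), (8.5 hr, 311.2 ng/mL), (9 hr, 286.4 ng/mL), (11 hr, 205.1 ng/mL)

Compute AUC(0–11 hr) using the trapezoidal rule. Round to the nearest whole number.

AUC = 4415 ng/mL·hr

Trapezoidal AUC_0→11:
  [0→3]: (0.0+700.1)/2 × 3 = 1050.15
  [3→5]: (700.1+546.9)/2 × 2 = 1247.0
  [5→5.5]: (546.9+506.8)/2 × 0.5 = 263.425
  [5.5→7.5]: (506.8+367.2)/2 × 2 = 874.0
  [7.5→8.5]: (367.2+311.2)/2 × 1 = 339.2
  [8.5→9]: (311.2+286.4)/2 × 0.5 = 149.4
  [9→11]: (286.4+205.1)/2 × 2 = 491.5
  Sum = 4414.675 ng/mL·hr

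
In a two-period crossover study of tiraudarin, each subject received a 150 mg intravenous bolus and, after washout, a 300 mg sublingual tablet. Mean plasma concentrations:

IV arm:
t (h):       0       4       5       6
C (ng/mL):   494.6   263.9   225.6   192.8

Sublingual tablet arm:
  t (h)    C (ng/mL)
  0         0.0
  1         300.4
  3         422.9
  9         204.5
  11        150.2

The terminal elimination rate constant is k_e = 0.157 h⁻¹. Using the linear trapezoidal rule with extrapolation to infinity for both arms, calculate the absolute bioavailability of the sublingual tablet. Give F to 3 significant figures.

F = 0.636

Trapezoidal AUC_0→6 (IV):
  [0→4]: (494.6+263.9)/2 × 4 = 1517.0
  [4→5]: (263.9+225.6)/2 × 1 = 244.75
  [5→6]: (225.6+192.8)/2 × 1 = 209.2
  Sum = 1970.95 ng/mL·h
IV tail: 192.8/0.157 = 1228.025; AUC_iv,0→∞ = 1970.95 + 1228.025 = 3198.975 ng/mL·h
Trapezoidal AUC_0→11 (sublingual tablet):
  [0→1]: (0.0+300.4)/2 × 1 = 150.2
  [1→3]: (300.4+422.9)/2 × 2 = 723.3
  [3→9]: (422.9+204.5)/2 × 6 = 1882.2
  [9→11]: (204.5+150.2)/2 × 2 = 354.7
  Sum = 3110.4 ng/mL·h
sublingual tablet tail: 150.2/0.157 = 956.688; AUC_ev,0→∞ = 3110.4 + 956.688 = 4067.088 ng/mL·h
F = (AUC_ev/D_ev)/(AUC_iv/D_iv) = (4067.088/300)/(3198.975/150) = 13.55696/21.3265 = 0.6357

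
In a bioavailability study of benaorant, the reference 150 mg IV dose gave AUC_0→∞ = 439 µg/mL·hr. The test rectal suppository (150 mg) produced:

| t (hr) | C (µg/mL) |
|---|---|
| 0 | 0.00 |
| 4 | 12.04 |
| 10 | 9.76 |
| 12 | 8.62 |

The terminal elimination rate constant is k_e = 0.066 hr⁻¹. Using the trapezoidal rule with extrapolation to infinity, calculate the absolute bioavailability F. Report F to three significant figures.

Trapezoidal AUC_0→12 (rectal suppository):
  [0→4]: (0.00+12.04)/2 × 4 = 24.08
  [4→10]: (12.04+9.76)/2 × 6 = 65.4
  [10→12]: (9.76+8.62)/2 × 2 = 18.38
  Sum = 107.86 µg/mL·hr
Tail: C_last/k_e = 8.62/0.066 = 130.606
AUC_0→∞ (rectal suppository) = 107.86 + 130.606 = 238.466 µg/mL·hr
F = (AUC_ev/D_ev)/(AUC_iv/D_iv) = (238.466/150)/(439/150) = 1.58977/2.92667 = 0.5432

F = 0.543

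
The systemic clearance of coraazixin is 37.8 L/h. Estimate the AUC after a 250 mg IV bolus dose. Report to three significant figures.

AUC_0→∞ = Dose_iv / CL
        = 250 / 37.8 = 6.61376 mg/L·h

AUC = 6.61 mg/L·h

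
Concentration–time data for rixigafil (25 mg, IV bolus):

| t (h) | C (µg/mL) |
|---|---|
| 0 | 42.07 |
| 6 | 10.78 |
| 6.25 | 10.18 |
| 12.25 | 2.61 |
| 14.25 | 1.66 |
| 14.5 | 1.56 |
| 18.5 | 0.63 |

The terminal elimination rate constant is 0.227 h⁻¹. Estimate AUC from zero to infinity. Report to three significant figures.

Trapezoidal AUC_0→18.5:
  [0→6]: (42.07+10.78)/2 × 6 = 158.55
  [6→6.25]: (10.78+10.18)/2 × 0.25 = 2.62
  [6.25→12.25]: (10.18+2.61)/2 × 6 = 38.37
  [12.25→14.25]: (2.61+1.66)/2 × 2 = 4.27
  [14.25→14.5]: (1.66+1.56)/2 × 0.25 = 0.4025
  [14.5→18.5]: (1.56+0.63)/2 × 4 = 4.38
  Sum = 208.5925 µg/mL·h
Extrapolated tail: C_last / k_e = 0.63 / 0.227 = 2.775
AUC_0→∞ = 208.5925 + 2.775 = 211.3675 µg/mL·h

AUC = 211 µg/mL·h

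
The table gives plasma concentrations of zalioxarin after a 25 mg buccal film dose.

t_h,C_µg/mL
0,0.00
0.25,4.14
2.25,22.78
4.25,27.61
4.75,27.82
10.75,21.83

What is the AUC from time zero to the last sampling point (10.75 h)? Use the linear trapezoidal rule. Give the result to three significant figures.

Trapezoidal AUC_0→10.75:
  [0→0.25]: (0.00+4.14)/2 × 0.25 = 0.5175
  [0.25→2.25]: (4.14+22.78)/2 × 2 = 26.92
  [2.25→4.25]: (22.78+27.61)/2 × 2 = 50.39
  [4.25→4.75]: (27.61+27.82)/2 × 0.5 = 13.8575
  [4.75→10.75]: (27.82+21.83)/2 × 6 = 148.95
  Sum = 240.635 µg/mL·h

AUC = 241 µg/mL·h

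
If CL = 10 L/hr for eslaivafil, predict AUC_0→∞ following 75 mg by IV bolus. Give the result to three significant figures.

AUC_0→∞ = Dose_iv / CL
        = 75 / 10 = 7.5 mg/L·hr

AUC = 7.50 mg/L·hr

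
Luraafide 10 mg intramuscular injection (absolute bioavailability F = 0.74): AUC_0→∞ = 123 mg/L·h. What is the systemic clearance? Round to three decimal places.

CL = F × Dose / AUC_0→∞
   = 0.74 × 10 / 123 = 0.0601626 L/h

CL = 0.060 L/h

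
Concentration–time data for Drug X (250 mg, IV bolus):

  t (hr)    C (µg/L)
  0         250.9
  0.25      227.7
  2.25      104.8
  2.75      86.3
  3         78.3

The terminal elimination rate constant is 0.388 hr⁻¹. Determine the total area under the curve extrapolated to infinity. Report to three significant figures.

Trapezoidal AUC_0→3:
  [0→0.25]: (250.9+227.7)/2 × 0.25 = 59.825
  [0.25→2.25]: (227.7+104.8)/2 × 2 = 332.5
  [2.25→2.75]: (104.8+86.3)/2 × 0.5 = 47.775
  [2.75→3]: (86.3+78.3)/2 × 0.25 = 20.575
  Sum = 460.675 µg/L·hr
Extrapolated tail: C_last / k_e = 78.3 / 0.388 = 201.804
AUC_0→∞ = 460.675 + 201.804 = 662.479 µg/L·hr

AUC = 662 µg/L·hr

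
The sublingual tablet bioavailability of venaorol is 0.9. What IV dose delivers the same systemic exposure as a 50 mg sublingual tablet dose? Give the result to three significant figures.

D_iv = 45.0 mg

Systemic exposure from an extravascular dose = F × D_ev, so the equivalent IV dose is F × D_ev.
D_iv = F × D_ev = 0.9 × 50 = 45 mg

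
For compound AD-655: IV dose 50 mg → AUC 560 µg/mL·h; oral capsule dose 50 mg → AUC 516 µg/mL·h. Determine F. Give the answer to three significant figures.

F = (AUC_ev / D_ev) / (AUC_iv / D_iv)
  = (516/50) / (560/50)
  = 10.32 / 11.2 = 0.9214

F = 0.921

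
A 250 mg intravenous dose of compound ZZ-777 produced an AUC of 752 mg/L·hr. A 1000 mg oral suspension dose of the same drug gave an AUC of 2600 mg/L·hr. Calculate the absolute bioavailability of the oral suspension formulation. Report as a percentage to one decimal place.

F = (AUC_ev / D_ev) / (AUC_iv / D_iv)
  = (2600/1000) / (752/250)
  = 2.6 / 3.008 = 0.8644
  = 86.44%

F = 86.4%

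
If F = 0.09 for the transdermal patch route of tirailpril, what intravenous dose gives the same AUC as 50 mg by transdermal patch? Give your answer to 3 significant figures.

Systemic exposure from an extravascular dose = F × D_ev, so the equivalent IV dose is F × D_ev.
D_iv = F × D_ev = 0.09 × 50 = 4.5 mg

D_iv = 4.50 mg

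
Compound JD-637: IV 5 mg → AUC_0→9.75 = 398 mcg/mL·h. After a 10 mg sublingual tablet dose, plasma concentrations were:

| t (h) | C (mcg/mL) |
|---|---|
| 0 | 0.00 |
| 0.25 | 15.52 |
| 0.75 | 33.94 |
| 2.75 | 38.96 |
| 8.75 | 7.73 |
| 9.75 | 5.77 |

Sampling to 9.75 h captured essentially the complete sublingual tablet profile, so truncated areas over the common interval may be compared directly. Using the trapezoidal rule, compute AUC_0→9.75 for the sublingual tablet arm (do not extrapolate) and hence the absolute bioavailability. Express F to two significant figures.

F = 0.29

Trapezoidal AUC_0→9.75 (sublingual tablet):
  [0→0.25]: (0.00+15.52)/2 × 0.25 = 1.94
  [0.25→0.75]: (15.52+33.94)/2 × 0.5 = 12.365
  [0.75→2.75]: (33.94+38.96)/2 × 2 = 72.9
  [2.75→8.75]: (38.96+7.73)/2 × 6 = 140.07
  [8.75→9.75]: (7.73+5.77)/2 × 1 = 6.75
  Sum = 234.025 mcg/mL·h
F = (AUC_ev/D_ev)/(AUC_iv/D_iv) = (234.025/10)/(398/5) = 23.4025/79.6 = 0.2940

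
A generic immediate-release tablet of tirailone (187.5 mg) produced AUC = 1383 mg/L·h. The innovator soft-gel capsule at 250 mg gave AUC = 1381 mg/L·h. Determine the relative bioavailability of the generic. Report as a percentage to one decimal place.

F_rel = (AUC_test/D_test) / (AUC_ref/D_ref)
      = (1383/187.5) / (1381/250)
      = 7.376 / 5.524 = 1.3353 = 133.53%

F_rel = 133.5%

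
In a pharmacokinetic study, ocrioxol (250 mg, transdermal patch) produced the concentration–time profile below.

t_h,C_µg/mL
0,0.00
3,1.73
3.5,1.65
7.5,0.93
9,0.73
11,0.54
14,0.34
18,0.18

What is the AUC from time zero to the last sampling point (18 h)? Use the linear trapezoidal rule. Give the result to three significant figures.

AUC = 13.5 µg/mL·h

Trapezoidal AUC_0→18:
  [0→3]: (0.00+1.73)/2 × 3 = 2.595
  [3→3.5]: (1.73+1.65)/2 × 0.5 = 0.845
  [3.5→7.5]: (1.65+0.93)/2 × 4 = 5.16
  [7.5→9]: (0.93+0.73)/2 × 1.5 = 1.245
  [9→11]: (0.73+0.54)/2 × 2 = 1.27
  [11→14]: (0.54+0.34)/2 × 3 = 1.32
  [14→18]: (0.34+0.18)/2 × 4 = 1.04
  Sum = 13.475 µg/mL·h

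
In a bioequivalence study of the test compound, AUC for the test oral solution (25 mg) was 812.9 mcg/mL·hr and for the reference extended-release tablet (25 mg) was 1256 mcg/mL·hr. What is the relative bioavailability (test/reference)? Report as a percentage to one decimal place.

F_rel = 64.7%

F_rel = (AUC_test/D_test) / (AUC_ref/D_ref)
      = (812.9/25) / (1256/25)
      = 32.516 / 50.24 = 0.6472 = 64.72%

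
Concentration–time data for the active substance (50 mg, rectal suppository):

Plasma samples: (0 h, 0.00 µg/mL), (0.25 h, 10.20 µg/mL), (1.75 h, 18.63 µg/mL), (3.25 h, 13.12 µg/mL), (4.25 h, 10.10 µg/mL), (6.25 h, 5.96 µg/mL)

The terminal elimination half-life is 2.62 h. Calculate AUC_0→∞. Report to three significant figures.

AUC = 96.9 µg/mL·h

Trapezoidal AUC_0→6.25:
  [0→0.25]: (0.00+10.20)/2 × 0.25 = 1.275
  [0.25→1.75]: (10.20+18.63)/2 × 1.5 = 21.6225
  [1.75→3.25]: (18.63+13.12)/2 × 1.5 = 23.8125
  [3.25→4.25]: (13.12+10.10)/2 × 1 = 11.61
  [4.25→6.25]: (10.10+5.96)/2 × 2 = 16.06
  Sum = 74.38 µg/mL·h
k_e = ln2 / t½ = 0.693147 / 2.62 = 0.2646 h^-1
Extrapolated tail: C_last / k_e = 5.96 / 0.2646 = 22.525
AUC_0→∞ = 74.38 + 22.525 = 96.905 µg/mL·h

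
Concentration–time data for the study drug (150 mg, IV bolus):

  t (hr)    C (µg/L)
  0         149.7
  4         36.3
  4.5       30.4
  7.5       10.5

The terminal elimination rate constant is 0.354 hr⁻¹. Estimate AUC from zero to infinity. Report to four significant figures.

Trapezoidal AUC_0→7.5:
  [0→4]: (149.7+36.3)/2 × 4 = 372.0
  [4→4.5]: (36.3+30.4)/2 × 0.5 = 16.675
  [4.5→7.5]: (30.4+10.5)/2 × 3 = 61.35
  Sum = 450.025 µg/L·hr
Extrapolated tail: C_last / k_e = 10.5 / 0.354 = 29.661
AUC_0→∞ = 450.025 + 29.661 = 479.686 µg/L·hr

AUC = 479.7 µg/L·hr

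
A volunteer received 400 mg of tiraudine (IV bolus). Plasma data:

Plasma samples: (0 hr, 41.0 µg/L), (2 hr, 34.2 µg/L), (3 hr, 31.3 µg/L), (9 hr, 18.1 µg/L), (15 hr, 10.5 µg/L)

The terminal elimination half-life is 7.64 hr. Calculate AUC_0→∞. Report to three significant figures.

Trapezoidal AUC_0→15:
  [0→2]: (41.0+34.2)/2 × 2 = 75.2
  [2→3]: (34.2+31.3)/2 × 1 = 32.75
  [3→9]: (31.3+18.1)/2 × 6 = 148.2
  [9→15]: (18.1+10.5)/2 × 6 = 85.8
  Sum = 341.95 µg/L·hr
k_e = ln2 / t½ = 0.693147 / 7.64 = 0.0907 hr^-1
Extrapolated tail: C_last / k_e = 10.5 / 0.0907 = 115.766
AUC_0→∞ = 341.95 + 115.766 = 457.716 µg/L·hr

AUC = 458 µg/L·hr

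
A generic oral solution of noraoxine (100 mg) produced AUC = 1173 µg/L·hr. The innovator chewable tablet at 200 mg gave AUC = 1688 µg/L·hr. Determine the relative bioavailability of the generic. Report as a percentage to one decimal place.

F_rel = 139.0%

F_rel = (AUC_test/D_test) / (AUC_ref/D_ref)
      = (1173/100) / (1688/200)
      = 11.73 / 8.44 = 1.3898 = 138.98%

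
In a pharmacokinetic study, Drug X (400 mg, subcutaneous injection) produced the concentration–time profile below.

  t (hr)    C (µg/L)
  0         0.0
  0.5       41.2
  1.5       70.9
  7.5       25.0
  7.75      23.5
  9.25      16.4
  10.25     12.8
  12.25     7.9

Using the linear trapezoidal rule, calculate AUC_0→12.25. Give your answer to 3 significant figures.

AUC = 425 µg/L·hr

Trapezoidal AUC_0→12.25:
  [0→0.5]: (0.0+41.2)/2 × 0.5 = 10.3
  [0.5→1.5]: (41.2+70.9)/2 × 1 = 56.05
  [1.5→7.5]: (70.9+25.0)/2 × 6 = 287.7
  [7.5→7.75]: (25.0+23.5)/2 × 0.25 = 6.0625
  [7.75→9.25]: (23.5+16.4)/2 × 1.5 = 29.925
  [9.25→10.25]: (16.4+12.8)/2 × 1 = 14.6
  [10.25→12.25]: (12.8+7.9)/2 × 2 = 20.7
  Sum = 425.3375 µg/L·hr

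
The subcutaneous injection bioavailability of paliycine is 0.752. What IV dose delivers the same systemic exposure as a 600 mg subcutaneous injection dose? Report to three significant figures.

D_iv = 451 mg

Systemic exposure from an extravascular dose = F × D_ev, so the equivalent IV dose is F × D_ev.
D_iv = F × D_ev = 0.752 × 600 = 451.2 mg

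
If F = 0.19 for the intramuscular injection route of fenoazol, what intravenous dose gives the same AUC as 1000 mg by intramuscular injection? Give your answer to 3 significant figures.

D_iv = 190 mg

Systemic exposure from an extravascular dose = F × D_ev, so the equivalent IV dose is F × D_ev.
D_iv = F × D_ev = 0.19 × 1000 = 190 mg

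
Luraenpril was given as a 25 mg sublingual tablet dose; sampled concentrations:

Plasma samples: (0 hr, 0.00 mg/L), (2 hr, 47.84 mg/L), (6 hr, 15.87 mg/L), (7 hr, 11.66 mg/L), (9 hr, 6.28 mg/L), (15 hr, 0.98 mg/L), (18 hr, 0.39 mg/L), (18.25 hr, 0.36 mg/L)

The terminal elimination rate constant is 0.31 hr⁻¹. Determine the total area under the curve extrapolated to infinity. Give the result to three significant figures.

Trapezoidal AUC_0→18.25:
  [0→2]: (0.00+47.84)/2 × 2 = 47.84
  [2→6]: (47.84+15.87)/2 × 4 = 127.42
  [6→7]: (15.87+11.66)/2 × 1 = 13.765
  [7→9]: (11.66+6.28)/2 × 2 = 17.94
  [9→15]: (6.28+0.98)/2 × 6 = 21.78
  [15→18]: (0.98+0.39)/2 × 3 = 2.055
  [18→18.25]: (0.39+0.36)/2 × 0.25 = 0.09375
  Sum = 230.89375 mg/L·hr
Extrapolated tail: C_last / k_e = 0.36 / 0.31 = 1.161
AUC_0→∞ = 230.89375 + 1.161 = 232.05475 mg/L·hr

AUC = 232 mg/L·hr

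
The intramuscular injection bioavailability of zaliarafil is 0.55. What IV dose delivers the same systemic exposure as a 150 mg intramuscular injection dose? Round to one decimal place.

Systemic exposure from an extravascular dose = F × D_ev, so the equivalent IV dose is F × D_ev.
D_iv = F × D_ev = 0.55 × 150 = 82.5 mg

D_iv = 82.5 mg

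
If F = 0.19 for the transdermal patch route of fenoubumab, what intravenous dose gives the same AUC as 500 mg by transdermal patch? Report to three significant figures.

D_iv = 95.0 mg

Systemic exposure from an extravascular dose = F × D_ev, so the equivalent IV dose is F × D_ev.
D_iv = F × D_ev = 0.19 × 500 = 95 mg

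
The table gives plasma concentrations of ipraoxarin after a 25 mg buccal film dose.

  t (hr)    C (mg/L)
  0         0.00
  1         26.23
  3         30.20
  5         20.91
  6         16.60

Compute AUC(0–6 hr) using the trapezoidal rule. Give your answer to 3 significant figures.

Trapezoidal AUC_0→6:
  [0→1]: (0.00+26.23)/2 × 1 = 13.115
  [1→3]: (26.23+30.20)/2 × 2 = 56.43
  [3→5]: (30.20+20.91)/2 × 2 = 51.11
  [5→6]: (20.91+16.60)/2 × 1 = 18.755
  Sum = 139.41 mg/L·hr

AUC = 139 mg/L·hr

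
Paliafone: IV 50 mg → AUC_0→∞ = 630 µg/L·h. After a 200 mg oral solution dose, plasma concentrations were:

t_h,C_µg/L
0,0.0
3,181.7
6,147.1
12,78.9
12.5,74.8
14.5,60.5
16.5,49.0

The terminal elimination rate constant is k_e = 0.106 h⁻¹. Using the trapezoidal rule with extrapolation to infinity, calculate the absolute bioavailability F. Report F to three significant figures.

F = 0.869

Trapezoidal AUC_0→16.5 (oral solution):
  [0→3]: (0.0+181.7)/2 × 3 = 272.55
  [3→6]: (181.7+147.1)/2 × 3 = 493.2
  [6→12]: (147.1+78.9)/2 × 6 = 678.0
  [12→12.5]: (78.9+74.8)/2 × 0.5 = 38.425
  [12.5→14.5]: (74.8+60.5)/2 × 2 = 135.3
  [14.5→16.5]: (60.5+49.0)/2 × 2 = 109.5
  Sum = 1726.975 µg/L·h
Tail: C_last/k_e = 49.0/0.106 = 462.264
AUC_0→∞ (oral solution) = 1726.975 + 462.264 = 2189.239 µg/L·h
F = (AUC_ev/D_ev)/(AUC_iv/D_iv) = (2189.239/200)/(630/50) = 10.946195/12.6 = 0.8687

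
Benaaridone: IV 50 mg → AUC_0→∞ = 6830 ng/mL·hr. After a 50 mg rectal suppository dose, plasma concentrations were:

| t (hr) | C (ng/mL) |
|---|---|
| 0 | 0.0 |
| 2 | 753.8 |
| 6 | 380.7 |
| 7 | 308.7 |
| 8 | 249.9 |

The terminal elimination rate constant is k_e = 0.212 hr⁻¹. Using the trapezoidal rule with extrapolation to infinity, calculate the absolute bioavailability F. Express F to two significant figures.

Trapezoidal AUC_0→8 (rectal suppository):
  [0→2]: (0.0+753.8)/2 × 2 = 753.8
  [2→6]: (753.8+380.7)/2 × 4 = 2269.0
  [6→7]: (380.7+308.7)/2 × 1 = 344.7
  [7→8]: (308.7+249.9)/2 × 1 = 279.3
  Sum = 3646.8 ng/mL·hr
Tail: C_last/k_e = 249.9/0.212 = 1178.774
AUC_0→∞ (rectal suppository) = 3646.8 + 1178.774 = 4825.574 ng/mL·hr
F = (AUC_ev/D_ev)/(AUC_iv/D_iv) = (4825.574/50)/(6830/50) = 96.51148/136.6 = 0.7065

F = 0.71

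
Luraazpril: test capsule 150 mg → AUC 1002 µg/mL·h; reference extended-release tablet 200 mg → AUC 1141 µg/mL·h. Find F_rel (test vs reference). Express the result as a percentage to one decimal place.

F_rel = (AUC_test/D_test) / (AUC_ref/D_ref)
      = (1002/150) / (1141/200)
      = 6.68 / 5.705 = 1.1709 = 117.09%

F_rel = 117.1%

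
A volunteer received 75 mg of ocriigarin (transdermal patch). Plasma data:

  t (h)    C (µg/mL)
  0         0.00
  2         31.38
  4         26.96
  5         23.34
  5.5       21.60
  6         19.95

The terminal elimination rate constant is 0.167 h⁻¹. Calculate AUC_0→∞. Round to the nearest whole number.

Trapezoidal AUC_0→6:
  [0→2]: (0.00+31.38)/2 × 2 = 31.38
  [2→4]: (31.38+26.96)/2 × 2 = 58.34
  [4→5]: (26.96+23.34)/2 × 1 = 25.15
  [5→5.5]: (23.34+21.60)/2 × 0.5 = 11.235
  [5.5→6]: (21.60+19.95)/2 × 0.5 = 10.3875
  Sum = 136.4925 µg/mL·h
Extrapolated tail: C_last / k_e = 19.95 / 0.167 = 119.461
AUC_0→∞ = 136.4925 + 119.461 = 255.9535 µg/mL·h

AUC = 256 µg/mL·h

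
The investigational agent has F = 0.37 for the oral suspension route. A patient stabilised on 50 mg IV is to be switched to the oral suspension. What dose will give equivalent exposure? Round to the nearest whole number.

D_oral = 135 mg

For equal systemic exposure: F × D_ev = D_iv
D_ev = D_iv / F = 50 / 0.37 = 135.135 mg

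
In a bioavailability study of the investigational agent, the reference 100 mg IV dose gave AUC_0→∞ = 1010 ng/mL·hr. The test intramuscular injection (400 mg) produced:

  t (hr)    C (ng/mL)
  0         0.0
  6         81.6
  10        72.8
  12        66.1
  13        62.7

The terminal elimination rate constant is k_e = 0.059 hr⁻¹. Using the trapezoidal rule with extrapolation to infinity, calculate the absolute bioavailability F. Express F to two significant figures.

Trapezoidal AUC_0→13 (intramuscular injection):
  [0→6]: (0.0+81.6)/2 × 6 = 244.8
  [6→10]: (81.6+72.8)/2 × 4 = 308.8
  [10→12]: (72.8+66.1)/2 × 2 = 138.9
  [12→13]: (66.1+62.7)/2 × 1 = 64.4
  Sum = 756.9 ng/mL·hr
Tail: C_last/k_e = 62.7/0.059 = 1062.712
AUC_0→∞ (intramuscular injection) = 756.9 + 1062.712 = 1819.612 ng/mL·hr
F = (AUC_ev/D_ev)/(AUC_iv/D_iv) = (1819.612/400)/(1010/100) = 4.54903/10.1 = 0.4504

F = 0.45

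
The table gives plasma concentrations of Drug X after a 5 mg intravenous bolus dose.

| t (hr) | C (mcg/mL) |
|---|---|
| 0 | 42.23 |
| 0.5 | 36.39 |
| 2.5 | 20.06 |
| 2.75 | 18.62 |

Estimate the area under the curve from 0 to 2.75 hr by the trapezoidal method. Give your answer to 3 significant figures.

Trapezoidal AUC_0→2.75:
  [0→0.5]: (42.23+36.39)/2 × 0.5 = 19.655
  [0.5→2.5]: (36.39+20.06)/2 × 2 = 56.45
  [2.5→2.75]: (20.06+18.62)/2 × 0.25 = 4.835
  Sum = 80.94 mcg/mL·hr

AUC = 80.9 mcg/mL·hr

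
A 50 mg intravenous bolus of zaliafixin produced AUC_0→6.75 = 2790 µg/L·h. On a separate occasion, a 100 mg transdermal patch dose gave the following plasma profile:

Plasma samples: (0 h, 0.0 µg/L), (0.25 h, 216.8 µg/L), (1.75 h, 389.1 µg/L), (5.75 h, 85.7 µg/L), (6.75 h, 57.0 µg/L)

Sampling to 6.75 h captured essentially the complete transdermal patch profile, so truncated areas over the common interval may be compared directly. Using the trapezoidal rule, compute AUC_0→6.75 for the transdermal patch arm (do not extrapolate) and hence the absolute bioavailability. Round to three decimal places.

Trapezoidal AUC_0→6.75 (transdermal patch):
  [0→0.25]: (0.0+216.8)/2 × 0.25 = 27.1
  [0.25→1.75]: (216.8+389.1)/2 × 1.5 = 454.425
  [1.75→5.75]: (389.1+85.7)/2 × 4 = 949.6
  [5.75→6.75]: (85.7+57.0)/2 × 1 = 71.35
  Sum = 1502.475 µg/L·h
F = (AUC_ev/D_ev)/(AUC_iv/D_iv) = (1502.475/100)/(2790/50) = 15.02475/55.8 = 0.2693

F = 0.269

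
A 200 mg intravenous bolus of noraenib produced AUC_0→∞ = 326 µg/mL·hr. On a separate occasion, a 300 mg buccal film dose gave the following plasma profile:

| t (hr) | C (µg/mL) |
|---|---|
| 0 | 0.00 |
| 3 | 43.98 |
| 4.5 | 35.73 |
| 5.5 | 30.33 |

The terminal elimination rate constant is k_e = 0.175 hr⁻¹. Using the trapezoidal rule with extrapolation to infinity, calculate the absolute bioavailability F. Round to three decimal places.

F = 0.679

Trapezoidal AUC_0→5.5 (buccal film):
  [0→3]: (0.00+43.98)/2 × 3 = 65.97
  [3→4.5]: (43.98+35.73)/2 × 1.5 = 59.7825
  [4.5→5.5]: (35.73+30.33)/2 × 1 = 33.03
  Sum = 158.7825 µg/mL·hr
Tail: C_last/k_e = 30.33/0.175 = 173.314
AUC_0→∞ (buccal film) = 158.7825 + 173.314 = 332.0965 µg/mL·hr
F = (AUC_ev/D_ev)/(AUC_iv/D_iv) = (332.0965/300)/(326/200) = 1.10699/1.63 = 0.6791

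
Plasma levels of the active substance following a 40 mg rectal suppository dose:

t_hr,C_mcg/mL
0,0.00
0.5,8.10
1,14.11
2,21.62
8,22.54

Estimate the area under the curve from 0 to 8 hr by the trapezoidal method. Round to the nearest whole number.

Trapezoidal AUC_0→8:
  [0→0.5]: (0.00+8.10)/2 × 0.5 = 2.025
  [0.5→1]: (8.10+14.11)/2 × 0.5 = 5.5525
  [1→2]: (14.11+21.62)/2 × 1 = 17.865
  [2→8]: (21.62+22.54)/2 × 6 = 132.48
  Sum = 157.9225 mcg/mL·hr

AUC = 158 mcg/mL·hr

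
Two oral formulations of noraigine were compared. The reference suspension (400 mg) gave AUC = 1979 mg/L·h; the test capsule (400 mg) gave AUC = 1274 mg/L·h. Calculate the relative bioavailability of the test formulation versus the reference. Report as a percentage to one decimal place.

F_rel = (AUC_test/D_test) / (AUC_ref/D_ref)
      = (1274/400) / (1979/400)
      = 3.185 / 4.9475 = 0.6438 = 64.38%

F_rel = 64.4%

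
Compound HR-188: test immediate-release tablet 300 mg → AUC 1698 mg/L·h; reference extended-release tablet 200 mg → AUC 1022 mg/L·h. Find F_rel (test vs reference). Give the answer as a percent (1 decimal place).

F_rel = (AUC_test/D_test) / (AUC_ref/D_ref)
      = (1698/300) / (1022/200)
      = 5.66 / 5.11 = 1.1076 = 110.76%

F_rel = 110.8%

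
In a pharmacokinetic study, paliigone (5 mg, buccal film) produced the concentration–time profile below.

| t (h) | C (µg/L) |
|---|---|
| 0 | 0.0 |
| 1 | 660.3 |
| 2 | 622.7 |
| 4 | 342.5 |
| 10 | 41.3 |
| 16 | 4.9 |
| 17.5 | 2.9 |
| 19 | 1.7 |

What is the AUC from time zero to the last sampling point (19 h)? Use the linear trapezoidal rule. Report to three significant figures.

Trapezoidal AUC_0→19:
  [0→1]: (0.0+660.3)/2 × 1 = 330.15
  [1→2]: (660.3+622.7)/2 × 1 = 641.5
  [2→4]: (622.7+342.5)/2 × 2 = 965.2
  [4→10]: (342.5+41.3)/2 × 6 = 1151.4
  [10→16]: (41.3+4.9)/2 × 6 = 138.6
  [16→17.5]: (4.9+2.9)/2 × 1.5 = 5.85
  [17.5→19]: (2.9+1.7)/2 × 1.5 = 3.45
  Sum = 3236.15 µg/L·h

AUC = 3240 µg/L·h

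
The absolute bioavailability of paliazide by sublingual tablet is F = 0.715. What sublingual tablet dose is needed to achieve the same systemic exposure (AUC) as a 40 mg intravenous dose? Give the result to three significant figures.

D_sublingual = 55.9 mg

For equal systemic exposure: F × D_ev = D_iv
D_ev = D_iv / F = 40 / 0.715 = 55.9441 mg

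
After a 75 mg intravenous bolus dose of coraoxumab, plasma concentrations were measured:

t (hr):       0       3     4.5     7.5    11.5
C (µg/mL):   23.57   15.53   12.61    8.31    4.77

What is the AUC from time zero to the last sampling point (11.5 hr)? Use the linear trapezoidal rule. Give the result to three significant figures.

Trapezoidal AUC_0→11.5:
  [0→3]: (23.57+15.53)/2 × 3 = 58.65
  [3→4.5]: (15.53+12.61)/2 × 1.5 = 21.105
  [4.5→7.5]: (12.61+8.31)/2 × 3 = 31.38
  [7.5→11.5]: (8.31+4.77)/2 × 4 = 26.16
  Sum = 137.295 µg/mL·hr

AUC = 137 µg/mL·hr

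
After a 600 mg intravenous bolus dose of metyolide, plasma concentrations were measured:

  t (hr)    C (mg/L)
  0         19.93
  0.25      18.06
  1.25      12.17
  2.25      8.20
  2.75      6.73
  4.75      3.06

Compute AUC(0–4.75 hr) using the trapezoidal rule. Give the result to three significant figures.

AUC = 43.6 mg/L·hr

Trapezoidal AUC_0→4.75:
  [0→0.25]: (19.93+18.06)/2 × 0.25 = 4.74875
  [0.25→1.25]: (18.06+12.17)/2 × 1 = 15.115
  [1.25→2.25]: (12.17+8.20)/2 × 1 = 10.185
  [2.25→2.75]: (8.20+6.73)/2 × 0.5 = 3.7325
  [2.75→4.75]: (6.73+3.06)/2 × 2 = 9.79
  Sum = 43.57125 mg/L·hr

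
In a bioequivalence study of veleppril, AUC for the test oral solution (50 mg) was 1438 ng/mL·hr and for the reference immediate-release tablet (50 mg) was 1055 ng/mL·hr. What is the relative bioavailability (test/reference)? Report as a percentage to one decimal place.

F_rel = 136.3%

F_rel = (AUC_test/D_test) / (AUC_ref/D_ref)
      = (1438/50) / (1055/50)
      = 28.76 / 21.1 = 1.3630 = 136.30%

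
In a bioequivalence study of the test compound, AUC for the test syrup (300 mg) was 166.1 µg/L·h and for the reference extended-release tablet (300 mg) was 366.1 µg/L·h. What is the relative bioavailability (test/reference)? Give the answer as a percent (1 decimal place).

F_rel = 45.4%

F_rel = (AUC_test/D_test) / (AUC_ref/D_ref)
      = (166.1/300) / (366.1/300)
      = 0.553667 / 1.22033 = 0.4537 = 45.37%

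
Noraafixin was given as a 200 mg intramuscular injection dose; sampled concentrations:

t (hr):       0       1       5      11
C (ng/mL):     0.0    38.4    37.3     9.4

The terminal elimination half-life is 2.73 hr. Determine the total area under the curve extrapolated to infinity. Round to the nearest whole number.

Trapezoidal AUC_0→11:
  [0→1]: (0.0+38.4)/2 × 1 = 19.2
  [1→5]: (38.4+37.3)/2 × 4 = 151.4
  [5→11]: (37.3+9.4)/2 × 6 = 140.1
  Sum = 310.7 ng/mL·hr
k_e = ln2 / t½ = 0.693147 / 2.73 = 0.2539 hr^-1
Extrapolated tail: C_last / k_e = 9.4 / 0.2539 = 37.022
AUC_0→∞ = 310.7 + 37.022 = 347.722 ng/mL·hr

AUC = 348 ng/mL·hr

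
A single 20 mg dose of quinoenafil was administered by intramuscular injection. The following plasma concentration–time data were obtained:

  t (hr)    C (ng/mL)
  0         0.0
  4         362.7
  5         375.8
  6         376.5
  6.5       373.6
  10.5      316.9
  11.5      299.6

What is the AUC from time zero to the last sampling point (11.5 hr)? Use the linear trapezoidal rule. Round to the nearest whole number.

AUC = 3348 ng/mL·hr

Trapezoidal AUC_0→11.5:
  [0→4]: (0.0+362.7)/2 × 4 = 725.4
  [4→5]: (362.7+375.8)/2 × 1 = 369.25
  [5→6]: (375.8+376.5)/2 × 1 = 376.15
  [6→6.5]: (376.5+373.6)/2 × 0.5 = 187.525
  [6.5→10.5]: (373.6+316.9)/2 × 4 = 1381.0
  [10.5→11.5]: (316.9+299.6)/2 × 1 = 308.25
  Sum = 3347.575 ng/mL·hr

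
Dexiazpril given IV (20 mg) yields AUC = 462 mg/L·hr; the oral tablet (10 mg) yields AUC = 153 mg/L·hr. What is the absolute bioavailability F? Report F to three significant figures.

F = 0.662

F = (AUC_ev / D_ev) / (AUC_iv / D_iv)
  = (153/10) / (462/20)
  = 15.3 / 23.1 = 0.6623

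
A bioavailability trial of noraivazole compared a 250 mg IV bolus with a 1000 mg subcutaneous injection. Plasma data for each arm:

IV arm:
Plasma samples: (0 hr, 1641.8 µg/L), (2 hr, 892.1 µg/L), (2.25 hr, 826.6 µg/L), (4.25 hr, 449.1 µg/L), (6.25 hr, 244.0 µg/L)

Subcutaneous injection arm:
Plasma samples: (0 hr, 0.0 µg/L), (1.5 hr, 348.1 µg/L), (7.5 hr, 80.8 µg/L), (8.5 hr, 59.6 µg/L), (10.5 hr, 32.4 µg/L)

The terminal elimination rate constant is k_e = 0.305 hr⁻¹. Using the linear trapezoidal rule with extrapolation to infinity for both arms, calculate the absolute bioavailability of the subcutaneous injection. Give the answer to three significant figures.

F = 0.0823

Trapezoidal AUC_0→6.25 (IV):
  [0→2]: (1641.8+892.1)/2 × 2 = 2533.9
  [2→2.25]: (892.1+826.6)/2 × 0.25 = 214.8375
  [2.25→4.25]: (826.6+449.1)/2 × 2 = 1275.7
  [4.25→6.25]: (449.1+244.0)/2 × 2 = 693.1
  Sum = 4717.5375 µg/L·hr
IV tail: 244.0/0.305 = 800.000; AUC_iv,0→∞ = 4717.5375 + 800.000 = 5517.5375 µg/L·hr
Trapezoidal AUC_0→10.5 (subcutaneous injection):
  [0→1.5]: (0.0+348.1)/2 × 1.5 = 261.075
  [1.5→7.5]: (348.1+80.8)/2 × 6 = 1286.7
  [7.5→8.5]: (80.8+59.6)/2 × 1 = 70.2
  [8.5→10.5]: (59.6+32.4)/2 × 2 = 92.0
  Sum = 1709.975 µg/L·hr
subcutaneous injection tail: 32.4/0.305 = 106.230; AUC_ev,0→∞ = 1709.975 + 106.230 = 1816.205 µg/L·hr
F = (AUC_ev/D_ev)/(AUC_iv/D_iv) = (1816.205/1000)/(5517.5375/250) = 1.816205/22.07015 = 0.0823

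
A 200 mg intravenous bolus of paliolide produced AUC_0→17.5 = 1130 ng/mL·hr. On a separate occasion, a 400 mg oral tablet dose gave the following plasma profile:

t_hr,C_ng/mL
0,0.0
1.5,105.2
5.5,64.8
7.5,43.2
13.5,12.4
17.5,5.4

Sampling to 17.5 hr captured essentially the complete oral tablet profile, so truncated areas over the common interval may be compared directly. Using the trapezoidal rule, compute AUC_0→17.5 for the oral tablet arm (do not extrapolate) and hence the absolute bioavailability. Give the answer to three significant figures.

F = 0.323

Trapezoidal AUC_0→17.5 (oral tablet):
  [0→1.5]: (0.0+105.2)/2 × 1.5 = 78.9
  [1.5→5.5]: (105.2+64.8)/2 × 4 = 340.0
  [5.5→7.5]: (64.8+43.2)/2 × 2 = 108.0
  [7.5→13.5]: (43.2+12.4)/2 × 6 = 166.8
  [13.5→17.5]: (12.4+5.4)/2 × 4 = 35.6
  Sum = 729.3 ng/mL·hr
F = (AUC_ev/D_ev)/(AUC_iv/D_iv) = (729.3/400)/(1130/200) = 1.82325/5.65 = 0.3227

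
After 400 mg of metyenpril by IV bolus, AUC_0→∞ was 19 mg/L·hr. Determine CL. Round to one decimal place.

CL = 21.1 L/hr

CL = Dose_iv / AUC_0→∞
   = 400 / 19 = 21.0526 L/hr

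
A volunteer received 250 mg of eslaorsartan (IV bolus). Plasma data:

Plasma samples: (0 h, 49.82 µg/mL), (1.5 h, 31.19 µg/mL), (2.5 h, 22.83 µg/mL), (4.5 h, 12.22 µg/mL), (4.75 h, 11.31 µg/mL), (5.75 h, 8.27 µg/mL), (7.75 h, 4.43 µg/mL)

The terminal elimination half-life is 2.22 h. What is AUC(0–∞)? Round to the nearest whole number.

Trapezoidal AUC_0→7.75:
  [0→1.5]: (49.82+31.19)/2 × 1.5 = 60.7575
  [1.5→2.5]: (31.19+22.83)/2 × 1 = 27.01
  [2.5→4.5]: (22.83+12.22)/2 × 2 = 35.05
  [4.5→4.75]: (12.22+11.31)/2 × 0.25 = 2.94125
  [4.75→5.75]: (11.31+8.27)/2 × 1 = 9.79
  [5.75→7.75]: (8.27+4.43)/2 × 2 = 12.7
  Sum = 148.24875 µg/mL·h
k_e = ln2 / t½ = 0.693147 / 2.22 = 0.3122 h^-1
Extrapolated tail: C_last / k_e = 4.43 / 0.3122 = 14.190
AUC_0→∞ = 148.24875 + 14.190 = 162.43875 µg/mL·h

AUC = 162 µg/mL·h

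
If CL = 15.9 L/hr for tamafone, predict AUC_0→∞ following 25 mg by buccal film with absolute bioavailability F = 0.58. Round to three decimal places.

AUC = 0.912 mg/L·hr

AUC_0→∞ = F × Dose / CL
        = 0.58 × 25 / 15.9 = 0.91195 mg/L·hr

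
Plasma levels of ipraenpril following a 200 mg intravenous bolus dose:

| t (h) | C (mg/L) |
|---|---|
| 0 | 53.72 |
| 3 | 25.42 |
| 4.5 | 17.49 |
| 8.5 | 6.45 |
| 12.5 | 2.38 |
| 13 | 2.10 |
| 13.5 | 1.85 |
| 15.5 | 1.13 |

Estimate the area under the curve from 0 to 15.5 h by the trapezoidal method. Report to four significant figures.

AUC = 221.5 mg/L·h

Trapezoidal AUC_0→15.5:
  [0→3]: (53.72+25.42)/2 × 3 = 118.71
  [3→4.5]: (25.42+17.49)/2 × 1.5 = 32.1825
  [4.5→8.5]: (17.49+6.45)/2 × 4 = 47.88
  [8.5→12.5]: (6.45+2.38)/2 × 4 = 17.66
  [12.5→13]: (2.38+2.10)/2 × 0.5 = 1.12
  [13→13.5]: (2.10+1.85)/2 × 0.5 = 0.9875
  [13.5→15.5]: (1.85+1.13)/2 × 2 = 2.98
  Sum = 221.52 mg/L·h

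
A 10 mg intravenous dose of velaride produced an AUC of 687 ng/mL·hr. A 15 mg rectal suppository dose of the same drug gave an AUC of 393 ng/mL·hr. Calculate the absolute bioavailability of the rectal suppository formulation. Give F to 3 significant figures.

F = (AUC_ev / D_ev) / (AUC_iv / D_iv)
  = (393/15) / (687/10)
  = 26.2 / 68.7 = 0.3814

F = 0.381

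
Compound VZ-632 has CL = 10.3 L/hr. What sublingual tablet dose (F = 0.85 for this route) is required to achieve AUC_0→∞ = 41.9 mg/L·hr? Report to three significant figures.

Dose = CL × AUC_0→∞ / F
     = 10.3 × 41.9 / 0.85 = 507.729 mg

Dose = 508 mg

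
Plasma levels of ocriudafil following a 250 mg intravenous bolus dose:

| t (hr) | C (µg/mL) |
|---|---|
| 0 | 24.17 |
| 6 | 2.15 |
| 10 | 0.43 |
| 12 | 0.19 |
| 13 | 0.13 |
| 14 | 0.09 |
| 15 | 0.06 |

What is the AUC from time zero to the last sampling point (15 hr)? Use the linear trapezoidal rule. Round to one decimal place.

AUC = 85.1 µg/mL·hr

Trapezoidal AUC_0→15:
  [0→6]: (24.17+2.15)/2 × 6 = 78.96
  [6→10]: (2.15+0.43)/2 × 4 = 5.16
  [10→12]: (0.43+0.19)/2 × 2 = 0.62
  [12→13]: (0.19+0.13)/2 × 1 = 0.16
  [13→14]: (0.13+0.09)/2 × 1 = 0.11
  [14→15]: (0.09+0.06)/2 × 1 = 0.075
  Sum = 85.085 µg/mL·hr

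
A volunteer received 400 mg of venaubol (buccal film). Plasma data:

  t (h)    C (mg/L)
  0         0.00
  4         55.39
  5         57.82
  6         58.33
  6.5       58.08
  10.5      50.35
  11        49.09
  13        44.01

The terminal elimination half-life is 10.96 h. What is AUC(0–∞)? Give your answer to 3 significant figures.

AUC = 1290 mg/L·h

Trapezoidal AUC_0→13:
  [0→4]: (0.00+55.39)/2 × 4 = 110.78
  [4→5]: (55.39+57.82)/2 × 1 = 56.605
  [5→6]: (57.82+58.33)/2 × 1 = 58.075
  [6→6.5]: (58.33+58.08)/2 × 0.5 = 29.1025
  [6.5→10.5]: (58.08+50.35)/2 × 4 = 216.86
  [10.5→11]: (50.35+49.09)/2 × 0.5 = 24.86
  [11→13]: (49.09+44.01)/2 × 2 = 93.1
  Sum = 589.3825 mg/L·h
k_e = ln2 / t½ = 0.693147 / 10.96 = 0.0632 h^-1
Extrapolated tail: C_last / k_e = 44.01 / 0.0632 = 696.361
AUC_0→∞ = 589.3825 + 696.361 = 1285.7435 mg/L·h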